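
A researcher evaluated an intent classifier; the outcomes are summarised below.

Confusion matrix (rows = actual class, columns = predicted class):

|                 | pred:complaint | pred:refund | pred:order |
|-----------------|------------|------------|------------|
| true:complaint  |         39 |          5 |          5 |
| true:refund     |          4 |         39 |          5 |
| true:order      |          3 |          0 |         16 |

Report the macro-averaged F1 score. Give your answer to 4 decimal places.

0.7933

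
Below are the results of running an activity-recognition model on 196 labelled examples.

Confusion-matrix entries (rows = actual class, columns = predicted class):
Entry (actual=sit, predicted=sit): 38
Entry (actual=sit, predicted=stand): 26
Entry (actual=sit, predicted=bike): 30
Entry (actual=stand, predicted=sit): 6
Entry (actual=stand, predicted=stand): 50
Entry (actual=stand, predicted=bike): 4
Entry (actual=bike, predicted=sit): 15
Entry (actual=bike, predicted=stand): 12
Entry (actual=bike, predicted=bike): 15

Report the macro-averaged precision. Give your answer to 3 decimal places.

0.506

Per-class precision (TP/(TP+FP)):
  sit: TP=38, FP=6+15=21 → 38/59 = 0.6441
  stand: TP=50, FP=26+12=38 → 50/88 = 0.5682
  bike: TP=15, FP=30+4=34 → 15/49 = 0.3061
Macro-precision = mean = (0.6441 + 0.5682 + 0.3061) / 3 = 0.506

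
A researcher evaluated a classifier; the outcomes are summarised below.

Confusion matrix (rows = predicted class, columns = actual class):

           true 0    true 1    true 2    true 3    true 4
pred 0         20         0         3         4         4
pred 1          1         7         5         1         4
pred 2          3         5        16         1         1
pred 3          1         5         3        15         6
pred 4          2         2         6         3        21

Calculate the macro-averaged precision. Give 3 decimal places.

Per-class precision (TP/(TP+FP)):
  0: TP=20, FP=0+3+4+4=11 → 20/31 = 0.6452
  1: TP=7, FP=1+5+1+4=11 → 7/18 = 0.3889
  2: TP=16, FP=3+5+1+1=10 → 16/26 = 0.6154
  3: TP=15, FP=1+5+3+6=15 → 15/30 = 0.5000
  4: TP=21, FP=2+2+6+3=13 → 21/34 = 0.6176
Macro-precision = mean = (0.6452 + 0.3889 + 0.6154 + 0.5000 + 0.6176) / 5 = 0.553

0.553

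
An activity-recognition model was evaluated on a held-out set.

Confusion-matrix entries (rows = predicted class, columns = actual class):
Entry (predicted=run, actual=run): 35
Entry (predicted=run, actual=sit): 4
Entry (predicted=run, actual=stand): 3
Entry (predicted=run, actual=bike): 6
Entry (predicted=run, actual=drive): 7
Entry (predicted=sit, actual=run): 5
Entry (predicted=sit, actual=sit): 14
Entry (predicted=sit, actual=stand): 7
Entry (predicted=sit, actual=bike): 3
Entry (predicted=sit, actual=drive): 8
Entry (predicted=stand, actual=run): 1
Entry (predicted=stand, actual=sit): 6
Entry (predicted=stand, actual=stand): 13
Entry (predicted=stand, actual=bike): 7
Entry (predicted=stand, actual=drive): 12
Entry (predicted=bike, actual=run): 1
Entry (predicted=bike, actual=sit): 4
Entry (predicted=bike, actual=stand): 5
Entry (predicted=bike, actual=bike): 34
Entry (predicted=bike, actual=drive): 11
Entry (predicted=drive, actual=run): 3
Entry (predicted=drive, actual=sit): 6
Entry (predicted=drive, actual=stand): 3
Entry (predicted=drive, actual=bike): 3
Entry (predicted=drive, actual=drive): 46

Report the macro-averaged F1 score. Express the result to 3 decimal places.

Per-class F1 score (2·TP/(2·TP+FP+FN)):
  run: TP=35, FP=4+3+6+7=20, FN=5+1+1+3=10 → 70/100 = 0.7000
  sit: TP=14, FP=5+7+3+8=23, FN=4+6+4+6=20 → 28/71 = 0.3944
  stand: TP=13, FP=1+6+7+12=26, FN=3+7+5+3=18 → 26/70 = 0.3714
  bike: TP=34, FP=1+4+5+11=21, FN=6+3+7+3=19 → 68/108 = 0.6296
  drive: TP=46, FP=3+6+3+3=15, FN=7+8+12+11=38 → 92/145 = 0.6345
Macro-F1 score = mean = (0.7000 + 0.3944 + 0.3714 + 0.6296 + 0.6345) / 5 = 0.546

0.546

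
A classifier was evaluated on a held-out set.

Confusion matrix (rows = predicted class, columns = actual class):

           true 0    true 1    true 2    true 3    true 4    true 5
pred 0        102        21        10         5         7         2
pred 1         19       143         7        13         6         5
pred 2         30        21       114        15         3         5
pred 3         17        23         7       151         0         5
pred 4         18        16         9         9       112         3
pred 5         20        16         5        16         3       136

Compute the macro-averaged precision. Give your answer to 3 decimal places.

0.692

Per-class precision (TP/(TP+FP)):
  0: TP=102, FP=21+10+5+7+2=45 → 102/147 = 0.6939
  1: TP=143, FP=19+7+13+6+5=50 → 143/193 = 0.7409
  2: TP=114, FP=30+21+15+3+5=74 → 114/188 = 0.6064
  3: TP=151, FP=17+23+7+0+5=52 → 151/203 = 0.7438
  4: TP=112, FP=18+16+9+9+3=55 → 112/167 = 0.6707
  5: TP=136, FP=20+16+5+16+3=60 → 136/196 = 0.6939
Macro-precision = mean = (0.6939 + 0.7409 + 0.6064 + 0.7438 + 0.6707 + 0.6939) / 6 = 0.692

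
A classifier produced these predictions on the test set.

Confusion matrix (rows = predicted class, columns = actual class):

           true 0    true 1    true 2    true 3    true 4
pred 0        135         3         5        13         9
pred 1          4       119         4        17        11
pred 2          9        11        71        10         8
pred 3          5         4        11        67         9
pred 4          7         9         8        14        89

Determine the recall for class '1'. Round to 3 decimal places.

0.815

One-vs-rest for '1': TP = diagonal; FP = other classes predicted '1'; FN = '1' predicted as other.
recall = TP/(TP+FN).
1: TP=119, FN=3+11+4+9=27 → 119/146 = 0.8151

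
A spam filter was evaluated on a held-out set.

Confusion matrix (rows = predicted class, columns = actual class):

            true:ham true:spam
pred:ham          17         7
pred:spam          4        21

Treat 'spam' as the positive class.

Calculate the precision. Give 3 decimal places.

0.840

Precision = TP/(TP+FP) = 21/(21+4) = 21/25 = 0.840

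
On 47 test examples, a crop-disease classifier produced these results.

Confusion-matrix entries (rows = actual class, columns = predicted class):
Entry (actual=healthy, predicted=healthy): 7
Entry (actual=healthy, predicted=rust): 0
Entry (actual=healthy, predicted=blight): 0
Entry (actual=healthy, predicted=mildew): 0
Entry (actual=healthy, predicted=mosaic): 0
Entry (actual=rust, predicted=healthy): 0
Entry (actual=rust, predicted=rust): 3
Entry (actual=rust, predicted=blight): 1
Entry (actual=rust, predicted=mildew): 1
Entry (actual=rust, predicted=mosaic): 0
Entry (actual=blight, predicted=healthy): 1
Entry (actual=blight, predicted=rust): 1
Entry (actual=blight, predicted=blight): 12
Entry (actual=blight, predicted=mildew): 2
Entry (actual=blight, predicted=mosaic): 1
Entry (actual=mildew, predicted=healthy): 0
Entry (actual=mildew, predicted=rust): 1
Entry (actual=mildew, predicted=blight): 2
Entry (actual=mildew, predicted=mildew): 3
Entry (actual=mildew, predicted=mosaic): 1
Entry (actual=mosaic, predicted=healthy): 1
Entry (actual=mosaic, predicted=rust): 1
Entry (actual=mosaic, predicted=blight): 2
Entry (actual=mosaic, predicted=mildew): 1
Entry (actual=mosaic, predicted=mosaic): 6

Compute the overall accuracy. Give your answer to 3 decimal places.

Accuracy = trace / total = (7+3+12+3+6=31) / 47 = 31/47 = 0.660

0.660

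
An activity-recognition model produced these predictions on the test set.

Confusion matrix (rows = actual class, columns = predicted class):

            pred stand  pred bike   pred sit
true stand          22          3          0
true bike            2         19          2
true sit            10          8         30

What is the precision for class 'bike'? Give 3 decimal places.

Treat 'bike' as positive and all other classes as negative.
precision = TP/(TP+FP).
bike: TP=19, FP=3+8=11 → 19/30 = 0.6333

0.633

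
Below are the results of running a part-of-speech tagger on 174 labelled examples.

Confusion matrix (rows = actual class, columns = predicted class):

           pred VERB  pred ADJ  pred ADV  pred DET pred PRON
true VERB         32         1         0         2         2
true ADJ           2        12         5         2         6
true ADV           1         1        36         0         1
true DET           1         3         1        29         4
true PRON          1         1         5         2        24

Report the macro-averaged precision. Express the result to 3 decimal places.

Per-class precision (TP/(TP+FP)):
  VERB: TP=32, FP=2+1+1+1=5 → 32/37 = 0.8649
  ADJ: TP=12, FP=1+1+3+1=6 → 12/18 = 0.6667
  ADV: TP=36, FP=0+5+1+5=11 → 36/47 = 0.7660
  DET: TP=29, FP=2+2+0+2=6 → 29/35 = 0.8286
  PRON: TP=24, FP=2+6+1+4=13 → 24/37 = 0.6486
Macro-precision = mean = (0.8649 + 0.6667 + 0.7660 + 0.8286 + 0.6486) / 5 = 0.755

0.755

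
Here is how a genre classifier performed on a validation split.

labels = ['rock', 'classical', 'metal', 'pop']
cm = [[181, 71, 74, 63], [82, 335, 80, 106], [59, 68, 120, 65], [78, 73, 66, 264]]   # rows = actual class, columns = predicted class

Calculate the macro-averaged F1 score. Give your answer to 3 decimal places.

Per-class F1 score (2·TP/(2·TP+FP+FN)):
  rock: TP=181, FP=82+59+78=219, FN=71+74+63=208 → 362/789 = 0.4588
  classical: TP=335, FP=71+68+73=212, FN=82+80+106=268 → 670/1150 = 0.5826
  metal: TP=120, FP=74+80+66=220, FN=59+68+65=192 → 240/652 = 0.3681
  pop: TP=264, FP=63+106+65=234, FN=78+73+66=217 → 528/979 = 0.5393
Macro-F1 score = mean = (0.4588 + 0.5826 + 0.3681 + 0.5393) / 4 = 0.487

0.487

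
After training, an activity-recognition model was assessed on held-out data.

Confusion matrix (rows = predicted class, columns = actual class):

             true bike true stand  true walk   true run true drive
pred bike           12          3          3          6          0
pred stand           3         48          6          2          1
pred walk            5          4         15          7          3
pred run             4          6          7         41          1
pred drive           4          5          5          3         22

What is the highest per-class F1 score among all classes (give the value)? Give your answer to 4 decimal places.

0.7619

Per-class F1 score (2·TP/(2·TP+FP+FN)):
  bike: TP=12, FP=3+3+6+0=12, FN=3+5+4+4=16 → 24/52 = 0.46154
  stand: TP=48, FP=3+6+2+1=12, FN=3+4+6+5=18 → 96/126 = 0.76190
  walk: TP=15, FP=5+4+7+3=19, FN=3+6+7+5=21 → 30/70 = 0.42857
  run: TP=41, FP=4+6+7+1=18, FN=6+2+7+3=18 → 82/118 = 0.69492
  drive: TP=22, FP=4+5+5+3=17, FN=0+1+3+1=5 → 44/66 = 0.66667
Highest is class 'stand' with F1 score = 0.7619.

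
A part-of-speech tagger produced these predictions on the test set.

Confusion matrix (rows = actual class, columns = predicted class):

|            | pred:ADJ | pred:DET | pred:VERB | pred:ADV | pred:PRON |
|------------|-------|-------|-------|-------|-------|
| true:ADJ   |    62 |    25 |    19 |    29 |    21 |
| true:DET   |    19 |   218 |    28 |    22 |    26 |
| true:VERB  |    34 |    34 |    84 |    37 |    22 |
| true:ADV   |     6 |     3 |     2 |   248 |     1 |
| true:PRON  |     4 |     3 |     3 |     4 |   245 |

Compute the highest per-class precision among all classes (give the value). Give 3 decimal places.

Per-class precision (TP/(TP+FP)):
  ADJ: TP=62, FP=19+34+6+4=63 → 62/125 = 0.4960
  DET: TP=218, FP=25+34+3+3=65 → 218/283 = 0.7703
  VERB: TP=84, FP=19+28+2+3=52 → 84/136 = 0.6176
  ADV: TP=248, FP=29+22+37+4=92 → 248/340 = 0.7294
  PRON: TP=245, FP=21+26+22+1=70 → 245/315 = 0.7778
Highest is class 'PRON' with precision = 0.778.

0.778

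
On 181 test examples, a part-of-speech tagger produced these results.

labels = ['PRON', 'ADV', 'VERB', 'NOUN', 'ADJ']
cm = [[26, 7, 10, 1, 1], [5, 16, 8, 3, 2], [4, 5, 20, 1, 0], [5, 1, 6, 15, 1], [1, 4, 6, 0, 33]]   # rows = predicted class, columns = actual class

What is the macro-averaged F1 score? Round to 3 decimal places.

0.604

Per-class F1 score (2·TP/(2·TP+FP+FN)):
  PRON: TP=26, FP=7+10+1+1=19, FN=5+4+5+1=15 → 52/86 = 0.6047
  ADV: TP=16, FP=5+8+3+2=18, FN=7+5+1+4=17 → 32/67 = 0.4776
  VERB: TP=20, FP=4+5+1+0=10, FN=10+8+6+6=30 → 40/80 = 0.5000
  NOUN: TP=15, FP=5+1+6+1=13, FN=1+3+1+0=5 → 30/48 = 0.6250
  ADJ: TP=33, FP=1+4+6+0=11, FN=1+2+0+1=4 → 66/81 = 0.8148
Macro-F1 score = mean = (0.6047 + 0.4776 + 0.5000 + 0.6250 + 0.8148) / 5 = 0.604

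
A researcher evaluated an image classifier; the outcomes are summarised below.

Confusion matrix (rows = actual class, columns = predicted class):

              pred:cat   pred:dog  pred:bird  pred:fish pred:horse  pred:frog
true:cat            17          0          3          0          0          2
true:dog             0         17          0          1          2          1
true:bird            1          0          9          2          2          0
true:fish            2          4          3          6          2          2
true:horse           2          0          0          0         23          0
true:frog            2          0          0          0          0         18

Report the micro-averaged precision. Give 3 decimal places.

0.744

Micro-averaging pools counts across classes: ΣTP=90, ΣFP=31, ΣFN=31.
Micro-precision = TP/(TP+FP) on pooled counts = 0.744 (equals overall accuracy in single-label multiclass).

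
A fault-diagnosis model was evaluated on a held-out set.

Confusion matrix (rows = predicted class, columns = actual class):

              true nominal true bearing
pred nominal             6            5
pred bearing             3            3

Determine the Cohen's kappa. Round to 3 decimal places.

Observed agreement pₒ = trace/N = 9/17 = 0.5294
Expected agreement pₑ = Σ (rowᵢ·colᵢ)/N² = (9·11 + 8·6)/17² = 0.5087
κ = (pₒ − pₑ)/(1 − pₑ) = (0.5294 − 0.5087)/(1 − 0.5087) = 0.042

0.042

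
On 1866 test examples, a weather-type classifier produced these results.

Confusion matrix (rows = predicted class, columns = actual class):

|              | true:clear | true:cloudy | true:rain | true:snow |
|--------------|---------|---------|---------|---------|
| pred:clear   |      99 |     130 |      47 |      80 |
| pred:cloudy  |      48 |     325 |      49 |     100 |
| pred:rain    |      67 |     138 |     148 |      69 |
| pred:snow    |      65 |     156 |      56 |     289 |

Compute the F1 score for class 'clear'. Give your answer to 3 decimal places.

Take TP from the diagonal, FP from the rest of the 'clear' prediction marginal, FN from the rest of the 'clear' actual marginal.
F1 score = 2·TP/(2·TP+FP+FN).
clear: TP=99, FP=130+47+80=257, FN=48+67+65=180 → 198/635 = 0.3118

0.312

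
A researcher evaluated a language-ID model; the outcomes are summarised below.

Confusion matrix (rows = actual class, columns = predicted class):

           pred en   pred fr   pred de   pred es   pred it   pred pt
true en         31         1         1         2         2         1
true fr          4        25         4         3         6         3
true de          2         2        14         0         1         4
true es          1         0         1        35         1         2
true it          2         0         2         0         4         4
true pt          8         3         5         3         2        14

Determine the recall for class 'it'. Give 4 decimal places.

Treat 'it' as positive and all other classes as negative.
recall = TP/(TP+FN).
it: TP=4, FN=2+0+2+0+4=8 → 4/12 = 0.33333

0.3333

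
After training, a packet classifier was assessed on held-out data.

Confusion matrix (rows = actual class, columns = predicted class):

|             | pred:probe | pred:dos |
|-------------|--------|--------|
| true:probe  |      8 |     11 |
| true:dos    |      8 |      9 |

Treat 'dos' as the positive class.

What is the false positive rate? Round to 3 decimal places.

0.579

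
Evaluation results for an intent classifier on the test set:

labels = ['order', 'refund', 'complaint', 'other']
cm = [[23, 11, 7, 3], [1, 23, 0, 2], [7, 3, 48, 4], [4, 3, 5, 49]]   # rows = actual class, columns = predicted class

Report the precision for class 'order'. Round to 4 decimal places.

Treat 'order' as positive and all other classes as negative.
precision = TP/(TP+FP).
order: TP=23, FP=1+7+4=12 → 23/35 = 0.65714

0.6571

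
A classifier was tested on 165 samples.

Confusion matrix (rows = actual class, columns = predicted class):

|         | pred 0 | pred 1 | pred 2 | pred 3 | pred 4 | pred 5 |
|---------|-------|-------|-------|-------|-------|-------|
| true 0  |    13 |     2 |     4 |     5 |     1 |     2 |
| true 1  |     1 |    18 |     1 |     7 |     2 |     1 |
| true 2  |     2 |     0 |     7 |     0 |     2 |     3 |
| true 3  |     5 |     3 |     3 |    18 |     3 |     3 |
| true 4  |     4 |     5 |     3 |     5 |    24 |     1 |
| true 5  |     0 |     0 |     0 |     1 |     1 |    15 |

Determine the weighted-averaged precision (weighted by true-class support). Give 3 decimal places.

0.588

Per-class precision (TP/(TP+FP)):
  0: TP=13, FP=1+2+5+4+0=12 → 13/25 = 0.5200
  1: TP=18, FP=2+0+3+5+0=10 → 18/28 = 0.6429
  2: TP=7, FP=4+1+3+3+0=11 → 7/18 = 0.3889
  3: TP=18, FP=5+7+0+5+1=18 → 18/36 = 0.5000
  4: TP=24, FP=1+2+2+3+1=9 → 24/33 = 0.7273
  5: TP=15, FP=2+1+3+3+1=10 → 15/25 = 0.6000
Weighted-precision = Σ (supportᵢ/N)·precisionᵢ with N=165: (27/165)·0.5200 + (30/165)·0.6429 + (14/165)·0.3889 + (35/165)·0.5000 + (42/165)·0.7273 + (17/165)·0.6000 = 0.588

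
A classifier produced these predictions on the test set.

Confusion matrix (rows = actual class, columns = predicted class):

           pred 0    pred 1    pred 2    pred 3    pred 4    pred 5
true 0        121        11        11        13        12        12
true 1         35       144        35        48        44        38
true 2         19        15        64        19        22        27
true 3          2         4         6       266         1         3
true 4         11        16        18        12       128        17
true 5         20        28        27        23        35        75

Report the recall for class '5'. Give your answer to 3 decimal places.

0.361

One-vs-rest for '5': TP = diagonal; FP = other classes predicted '5'; FN = '5' predicted as other.
recall = TP/(TP+FN).
5: TP=75, FN=20+28+27+23+35=133 → 75/208 = 0.3606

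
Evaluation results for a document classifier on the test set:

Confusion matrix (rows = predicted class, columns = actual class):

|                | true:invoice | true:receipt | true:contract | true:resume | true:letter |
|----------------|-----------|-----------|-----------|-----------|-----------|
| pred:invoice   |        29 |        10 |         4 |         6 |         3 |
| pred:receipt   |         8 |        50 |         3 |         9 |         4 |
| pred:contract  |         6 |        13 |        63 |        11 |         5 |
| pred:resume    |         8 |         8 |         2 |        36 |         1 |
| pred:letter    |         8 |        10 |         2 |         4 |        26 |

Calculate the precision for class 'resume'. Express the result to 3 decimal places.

0.655

Take TP from the diagonal, FP from the rest of the 'resume' prediction marginal, FN from the rest of the 'resume' actual marginal.
precision = TP/(TP+FP).
resume: TP=36, FP=8+8+2+1=19 → 36/55 = 0.6545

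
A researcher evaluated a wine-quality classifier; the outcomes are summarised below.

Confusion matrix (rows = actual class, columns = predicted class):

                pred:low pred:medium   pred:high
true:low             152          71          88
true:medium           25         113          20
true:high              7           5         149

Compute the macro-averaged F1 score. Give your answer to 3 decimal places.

0.659

Per-class F1 score (2·TP/(2·TP+FP+FN)):
  low: TP=152, FP=25+7=32, FN=71+88=159 → 304/495 = 0.6141
  medium: TP=113, FP=71+5=76, FN=25+20=45 → 226/347 = 0.6513
  high: TP=149, FP=88+20=108, FN=7+5=12 → 298/418 = 0.7129
Macro-F1 score = mean = (0.6141 + 0.6513 + 0.7129) / 3 = 0.659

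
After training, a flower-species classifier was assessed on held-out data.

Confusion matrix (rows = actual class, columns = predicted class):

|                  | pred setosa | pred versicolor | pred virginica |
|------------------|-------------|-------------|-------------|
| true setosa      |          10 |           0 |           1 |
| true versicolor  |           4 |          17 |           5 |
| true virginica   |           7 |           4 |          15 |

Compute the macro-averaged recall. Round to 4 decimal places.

0.7133

Per-class recall (TP/(TP+FN)):
  setosa: TP=10, FN=0+1=1 → 10/11 = 0.90909
  versicolor: TP=17, FN=4+5=9 → 17/26 = 0.65385
  virginica: TP=15, FN=7+4=11 → 15/26 = 0.57692
Macro-recall = mean = (0.90909 + 0.65385 + 0.57692) / 3 = 0.7133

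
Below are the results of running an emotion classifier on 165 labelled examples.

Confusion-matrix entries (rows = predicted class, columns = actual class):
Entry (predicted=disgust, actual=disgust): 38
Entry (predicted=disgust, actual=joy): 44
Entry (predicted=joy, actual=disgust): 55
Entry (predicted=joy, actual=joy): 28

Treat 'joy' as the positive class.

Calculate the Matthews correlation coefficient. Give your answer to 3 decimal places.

-0.201

MCC = (TP·TN − FP·FN) / √((TP+FP)(TP+FN)(TN+FP)(TN+FN))
Numerator = 28·38 − 55·44 = -1356
Denominator = √(83·72·93·82) = √45572976 = 6750.7760
MCC = -1356 / 6750.7760 = -0.201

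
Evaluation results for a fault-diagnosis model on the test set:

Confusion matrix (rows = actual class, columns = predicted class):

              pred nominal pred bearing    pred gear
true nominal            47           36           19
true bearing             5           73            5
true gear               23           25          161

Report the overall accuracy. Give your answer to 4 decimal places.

Accuracy = trace / total = (47+73+161=281) / 394 = 281/394 = 0.7132

0.7132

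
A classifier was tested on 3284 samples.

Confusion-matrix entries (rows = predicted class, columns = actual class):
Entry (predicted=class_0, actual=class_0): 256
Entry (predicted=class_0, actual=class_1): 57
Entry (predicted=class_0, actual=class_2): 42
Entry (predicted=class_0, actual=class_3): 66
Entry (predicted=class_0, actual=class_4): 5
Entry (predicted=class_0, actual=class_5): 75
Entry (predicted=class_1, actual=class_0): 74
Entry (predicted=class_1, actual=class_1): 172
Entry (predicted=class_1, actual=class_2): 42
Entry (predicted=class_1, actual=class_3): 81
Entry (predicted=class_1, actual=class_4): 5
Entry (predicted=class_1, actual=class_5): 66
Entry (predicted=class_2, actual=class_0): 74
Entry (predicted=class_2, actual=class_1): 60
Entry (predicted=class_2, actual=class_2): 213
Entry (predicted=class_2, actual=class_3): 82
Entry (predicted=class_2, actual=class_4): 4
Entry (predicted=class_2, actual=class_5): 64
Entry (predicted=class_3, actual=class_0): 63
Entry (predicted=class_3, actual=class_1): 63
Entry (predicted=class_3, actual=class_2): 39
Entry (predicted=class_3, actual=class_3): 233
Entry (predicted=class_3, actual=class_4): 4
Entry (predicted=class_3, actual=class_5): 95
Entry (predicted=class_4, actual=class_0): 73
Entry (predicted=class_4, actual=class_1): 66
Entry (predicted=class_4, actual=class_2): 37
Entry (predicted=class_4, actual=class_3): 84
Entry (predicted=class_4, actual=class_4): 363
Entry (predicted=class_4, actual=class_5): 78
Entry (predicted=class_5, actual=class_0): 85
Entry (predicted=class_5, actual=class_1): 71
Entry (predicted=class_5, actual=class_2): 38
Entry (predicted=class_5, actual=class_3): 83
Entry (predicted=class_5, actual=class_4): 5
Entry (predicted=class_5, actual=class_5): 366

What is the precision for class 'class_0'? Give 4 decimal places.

Take TP from the diagonal, FP from the rest of the 'class_0' prediction marginal, FN from the rest of the 'class_0' actual marginal.
precision = TP/(TP+FP).
class_0: TP=256, FP=57+42+66+5+75=245 → 256/501 = 0.51098

0.5110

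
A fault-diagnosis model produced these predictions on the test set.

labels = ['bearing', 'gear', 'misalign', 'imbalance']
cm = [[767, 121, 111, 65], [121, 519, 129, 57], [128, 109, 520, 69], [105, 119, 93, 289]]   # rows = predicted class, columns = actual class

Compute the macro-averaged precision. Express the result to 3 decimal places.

0.614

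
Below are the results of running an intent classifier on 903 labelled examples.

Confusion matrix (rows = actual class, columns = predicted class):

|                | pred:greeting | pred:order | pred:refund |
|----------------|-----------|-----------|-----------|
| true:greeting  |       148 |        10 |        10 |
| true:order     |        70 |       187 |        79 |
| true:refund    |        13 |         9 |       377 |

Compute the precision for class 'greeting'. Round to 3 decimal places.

0.641

Take TP from the diagonal, FP from the rest of the 'greeting' prediction marginal, FN from the rest of the 'greeting' actual marginal.
precision = TP/(TP+FP).
greeting: TP=148, FP=70+13=83 → 148/231 = 0.6407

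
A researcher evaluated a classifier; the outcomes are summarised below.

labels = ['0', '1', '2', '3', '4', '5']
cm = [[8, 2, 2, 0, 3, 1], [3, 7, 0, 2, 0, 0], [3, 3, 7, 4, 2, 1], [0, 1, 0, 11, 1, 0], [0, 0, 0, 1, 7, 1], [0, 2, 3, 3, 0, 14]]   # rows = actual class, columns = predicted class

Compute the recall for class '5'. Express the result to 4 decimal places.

0.6364

recall = TP/(TP+FN).
5: TP=14, FN=0+2+3+3+0=8 → 14/22 = 0.63636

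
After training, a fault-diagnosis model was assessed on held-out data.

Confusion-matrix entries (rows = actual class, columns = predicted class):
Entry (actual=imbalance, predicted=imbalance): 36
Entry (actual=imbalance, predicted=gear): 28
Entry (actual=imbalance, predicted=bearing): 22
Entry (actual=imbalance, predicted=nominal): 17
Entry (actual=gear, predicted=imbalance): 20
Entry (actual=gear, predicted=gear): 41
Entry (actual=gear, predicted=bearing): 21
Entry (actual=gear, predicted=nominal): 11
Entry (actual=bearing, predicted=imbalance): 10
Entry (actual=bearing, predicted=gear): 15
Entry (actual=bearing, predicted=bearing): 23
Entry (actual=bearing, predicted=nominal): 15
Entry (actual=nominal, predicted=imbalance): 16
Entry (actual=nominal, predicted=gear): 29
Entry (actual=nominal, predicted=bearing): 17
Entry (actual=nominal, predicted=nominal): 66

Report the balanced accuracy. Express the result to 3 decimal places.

0.418

Balanced accuracy = mean of per-class recall.
  imbalance: recall = 36/103 = 0.3495
  gear: recall = 41/93 = 0.4409
  bearing: recall = 23/63 = 0.3651
  nominal: recall = 66/128 = 0.5156
Mean = (0.3495 + 0.4409 + 0.3651 + 0.5156) / 4 = 0.418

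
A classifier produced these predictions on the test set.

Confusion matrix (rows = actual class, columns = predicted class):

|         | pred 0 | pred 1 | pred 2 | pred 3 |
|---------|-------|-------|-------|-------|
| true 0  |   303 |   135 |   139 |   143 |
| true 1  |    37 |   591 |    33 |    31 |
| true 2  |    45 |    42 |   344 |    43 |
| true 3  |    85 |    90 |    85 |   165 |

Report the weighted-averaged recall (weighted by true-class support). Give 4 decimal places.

Per-class recall (TP/(TP+FN)):
  0: TP=303, FN=135+139+143=417 → 303/720 = 0.42083
  1: TP=591, FN=37+33+31=101 → 591/692 = 0.85405
  2: TP=344, FN=45+42+43=130 → 344/474 = 0.72574
  3: TP=165, FN=85+90+85=260 → 165/425 = 0.38824
Weighted-recall = Σ (supportᵢ/N)·recallᵢ with N=2311: (720/2311)·0.42083 + (692/2311)·0.85405 + (474/2311)·0.72574 + (425/2311)·0.38824 = 0.6071

0.6071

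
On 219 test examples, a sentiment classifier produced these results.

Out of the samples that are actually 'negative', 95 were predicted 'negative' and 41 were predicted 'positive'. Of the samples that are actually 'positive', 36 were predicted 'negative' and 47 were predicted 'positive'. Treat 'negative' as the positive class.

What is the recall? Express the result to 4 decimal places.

0.6985

Recall = TP/(TP+FN) = 95/(95+41) = 95/136 = 0.6985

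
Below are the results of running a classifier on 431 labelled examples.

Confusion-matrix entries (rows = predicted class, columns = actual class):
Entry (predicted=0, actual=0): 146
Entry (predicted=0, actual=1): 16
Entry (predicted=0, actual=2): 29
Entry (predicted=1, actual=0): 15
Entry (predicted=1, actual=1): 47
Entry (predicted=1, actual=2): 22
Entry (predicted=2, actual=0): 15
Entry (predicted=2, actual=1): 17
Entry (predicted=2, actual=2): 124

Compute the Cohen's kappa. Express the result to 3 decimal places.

Observed agreement pₒ = trace/N = 317/431 = 0.7355
Expected agreement pₑ = Σ (rowᵢ·colᵢ)/N² = (176·191 + 80·84 + 175·156)/431² = 0.3641
κ = (pₒ − pₑ)/(1 − pₑ) = (0.7355 − 0.3641)/(1 − 0.3641) = 0.584

0.584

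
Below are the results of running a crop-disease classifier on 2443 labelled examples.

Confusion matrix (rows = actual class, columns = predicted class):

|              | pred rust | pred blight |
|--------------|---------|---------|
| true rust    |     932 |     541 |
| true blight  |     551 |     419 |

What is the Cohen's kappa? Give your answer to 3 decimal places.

Observed agreement pₒ = trace/N = 1351/2443 = 0.5530
Expected agreement pₑ = Σ (rowᵢ·colᵢ)/N² = (1473·1483 + 970·960)/2443² = 0.5220
κ = (pₒ − pₑ)/(1 − pₑ) = (0.5530 − 0.5220)/(1 − 0.5220) = 0.065

0.065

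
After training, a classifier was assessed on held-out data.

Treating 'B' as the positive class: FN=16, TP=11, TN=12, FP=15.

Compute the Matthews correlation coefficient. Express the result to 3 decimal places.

MCC = (TP·TN − FP·FN) / √((TP+FP)(TP+FN)(TN+FP)(TN+FN))
Numerator = 11·12 − 15·16 = -108
Denominator = √(26·27·27·28) = √530712 = 728.4998
MCC = -108 / 728.4998 = -0.148

-0.148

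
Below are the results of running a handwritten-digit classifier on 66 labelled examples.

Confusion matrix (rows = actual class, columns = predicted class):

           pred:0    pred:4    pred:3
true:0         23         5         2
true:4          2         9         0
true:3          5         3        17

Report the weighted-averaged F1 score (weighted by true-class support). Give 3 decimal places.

Per-class F1 score (2·TP/(2·TP+FP+FN)):
  0: TP=23, FP=2+5=7, FN=5+2=7 → 46/60 = 0.7667
  4: TP=9, FP=5+3=8, FN=2+0=2 → 18/28 = 0.6429
  3: TP=17, FP=2+0=2, FN=5+3=8 → 34/44 = 0.7727
Weighted-F1 score = Σ (supportᵢ/N)·F1 scoreᵢ with N=66: (30/66)·0.7667 + (11/66)·0.6429 + (25/66)·0.7727 = 0.748

0.748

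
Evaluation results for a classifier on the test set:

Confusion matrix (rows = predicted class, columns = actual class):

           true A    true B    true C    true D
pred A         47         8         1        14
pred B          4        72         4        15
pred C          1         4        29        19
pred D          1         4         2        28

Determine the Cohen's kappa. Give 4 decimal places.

0.5888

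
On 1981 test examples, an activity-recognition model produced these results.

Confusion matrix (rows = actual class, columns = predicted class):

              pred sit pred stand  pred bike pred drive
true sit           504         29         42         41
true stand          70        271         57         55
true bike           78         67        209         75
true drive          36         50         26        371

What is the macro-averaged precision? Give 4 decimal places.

0.6732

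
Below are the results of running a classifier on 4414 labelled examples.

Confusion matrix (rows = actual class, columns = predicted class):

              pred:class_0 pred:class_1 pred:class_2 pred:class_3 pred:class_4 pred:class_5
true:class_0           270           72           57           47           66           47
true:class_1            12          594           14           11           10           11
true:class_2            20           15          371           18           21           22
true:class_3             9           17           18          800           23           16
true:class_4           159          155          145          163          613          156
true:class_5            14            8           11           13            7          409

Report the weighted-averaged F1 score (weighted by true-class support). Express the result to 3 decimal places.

Per-class F1 score (2·TP/(2·TP+FP+FN)):
  class_0: TP=270, FP=12+20+9+159+14=214, FN=72+57+47+66+47=289 → 540/1043 = 0.5177
  class_1: TP=594, FP=72+15+17+155+8=267, FN=12+14+11+10+11=58 → 1188/1513 = 0.7852
  class_2: TP=371, FP=57+14+18+145+11=245, FN=20+15+18+21+22=96 → 742/1083 = 0.6851
  class_3: TP=800, FP=47+11+18+163+13=252, FN=9+17+18+23+16=83 → 1600/1935 = 0.8269
  class_4: TP=613, FP=66+10+21+23+7=127, FN=159+155+145+163+156=778 → 1226/2131 = 0.5753
  class_5: TP=409, FP=47+11+22+16+156=252, FN=14+8+11+13+7=53 → 818/1123 = 0.7284
Weighted-F1 score = Σ (supportᵢ/N)·F1 scoreᵢ with N=4414: (559/4414)·0.5177 + (652/4414)·0.7852 + (467/4414)·0.6851 + (883/4414)·0.8269 + (1391/4414)·0.5753 + (462/4414)·0.7284 = 0.677

0.677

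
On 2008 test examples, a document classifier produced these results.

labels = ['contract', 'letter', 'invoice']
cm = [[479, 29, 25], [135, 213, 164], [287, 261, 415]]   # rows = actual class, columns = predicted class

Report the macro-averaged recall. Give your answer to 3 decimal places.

Per-class recall (TP/(TP+FN)):
  contract: TP=479, FN=29+25=54 → 479/533 = 0.8987
  letter: TP=213, FN=135+164=299 → 213/512 = 0.4160
  invoice: TP=415, FN=287+261=548 → 415/963 = 0.4309
Macro-recall = mean = (0.8987 + 0.4160 + 0.4309) / 3 = 0.582

0.582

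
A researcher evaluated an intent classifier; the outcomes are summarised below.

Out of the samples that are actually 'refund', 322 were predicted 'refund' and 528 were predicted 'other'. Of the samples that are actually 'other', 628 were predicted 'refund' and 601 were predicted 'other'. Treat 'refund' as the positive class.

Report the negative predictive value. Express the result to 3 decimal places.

0.532

NPV = TN/(TN+FN) = 601/(601+528) = 0.532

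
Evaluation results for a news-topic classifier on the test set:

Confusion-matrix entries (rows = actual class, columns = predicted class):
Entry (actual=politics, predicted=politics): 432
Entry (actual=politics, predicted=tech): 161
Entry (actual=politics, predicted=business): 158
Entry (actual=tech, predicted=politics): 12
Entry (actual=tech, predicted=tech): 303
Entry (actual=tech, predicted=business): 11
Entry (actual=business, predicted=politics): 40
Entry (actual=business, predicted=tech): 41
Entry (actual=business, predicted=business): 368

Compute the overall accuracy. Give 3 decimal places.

Accuracy = trace / total = (432+303+368=1103) / 1526 = 1103/1526 = 0.723

0.723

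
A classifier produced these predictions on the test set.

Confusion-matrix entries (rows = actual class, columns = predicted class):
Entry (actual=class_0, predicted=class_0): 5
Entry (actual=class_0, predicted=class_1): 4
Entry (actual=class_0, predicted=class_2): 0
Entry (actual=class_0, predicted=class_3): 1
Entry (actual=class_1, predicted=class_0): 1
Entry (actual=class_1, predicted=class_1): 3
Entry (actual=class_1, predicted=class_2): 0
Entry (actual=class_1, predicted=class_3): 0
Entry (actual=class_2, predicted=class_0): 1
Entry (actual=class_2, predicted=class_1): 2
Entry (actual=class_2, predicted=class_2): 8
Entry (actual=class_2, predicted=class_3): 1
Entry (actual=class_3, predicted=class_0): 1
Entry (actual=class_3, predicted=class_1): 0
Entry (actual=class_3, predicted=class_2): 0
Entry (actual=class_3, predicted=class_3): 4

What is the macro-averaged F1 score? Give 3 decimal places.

Per-class F1 score (2·TP/(2·TP+FP+FN)):
  class_0: TP=5, FP=1+1+1=3, FN=4+0+1=5 → 10/18 = 0.5556
  class_1: TP=3, FP=4+2+0=6, FN=1+0+0=1 → 6/13 = 0.4615
  class_2: TP=8, FP=0+0+0=0, FN=1+2+1=4 → 16/20 = 0.8000
  class_3: TP=4, FP=1+0+1=2, FN=1+0+0=1 → 8/11 = 0.7273
Macro-F1 score = mean = (0.5556 + 0.4615 + 0.8000 + 0.7273) / 4 = 0.636

0.636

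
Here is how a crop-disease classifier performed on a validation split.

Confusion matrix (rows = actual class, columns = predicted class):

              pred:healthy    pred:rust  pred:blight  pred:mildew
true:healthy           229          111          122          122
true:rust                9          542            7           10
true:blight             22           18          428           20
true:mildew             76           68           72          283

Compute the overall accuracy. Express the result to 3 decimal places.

Accuracy = trace / total = (229+542+428+283=1482) / 2139 = 1482/2139 = 0.693

0.693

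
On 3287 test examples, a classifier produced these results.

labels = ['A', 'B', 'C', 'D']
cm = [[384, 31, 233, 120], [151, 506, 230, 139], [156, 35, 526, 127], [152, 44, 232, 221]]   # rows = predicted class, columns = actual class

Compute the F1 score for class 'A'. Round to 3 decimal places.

0.477

One-vs-rest for 'A': TP = diagonal; FP = other classes predicted 'A'; FN = 'A' predicted as other.
F1 score = 2·TP/(2·TP+FP+FN).
A: TP=384, FP=31+233+120=384, FN=151+156+152=459 → 768/1611 = 0.4767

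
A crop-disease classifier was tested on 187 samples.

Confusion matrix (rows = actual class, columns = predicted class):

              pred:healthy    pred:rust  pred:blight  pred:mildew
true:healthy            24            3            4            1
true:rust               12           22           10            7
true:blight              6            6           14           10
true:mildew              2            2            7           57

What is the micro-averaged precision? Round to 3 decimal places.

Micro-averaging pools counts across classes: ΣTP=117, ΣFP=70, ΣFN=70.
Micro-precision = TP/(TP+FP) on pooled counts = 0.626 (equals overall accuracy in single-label multiclass).

0.626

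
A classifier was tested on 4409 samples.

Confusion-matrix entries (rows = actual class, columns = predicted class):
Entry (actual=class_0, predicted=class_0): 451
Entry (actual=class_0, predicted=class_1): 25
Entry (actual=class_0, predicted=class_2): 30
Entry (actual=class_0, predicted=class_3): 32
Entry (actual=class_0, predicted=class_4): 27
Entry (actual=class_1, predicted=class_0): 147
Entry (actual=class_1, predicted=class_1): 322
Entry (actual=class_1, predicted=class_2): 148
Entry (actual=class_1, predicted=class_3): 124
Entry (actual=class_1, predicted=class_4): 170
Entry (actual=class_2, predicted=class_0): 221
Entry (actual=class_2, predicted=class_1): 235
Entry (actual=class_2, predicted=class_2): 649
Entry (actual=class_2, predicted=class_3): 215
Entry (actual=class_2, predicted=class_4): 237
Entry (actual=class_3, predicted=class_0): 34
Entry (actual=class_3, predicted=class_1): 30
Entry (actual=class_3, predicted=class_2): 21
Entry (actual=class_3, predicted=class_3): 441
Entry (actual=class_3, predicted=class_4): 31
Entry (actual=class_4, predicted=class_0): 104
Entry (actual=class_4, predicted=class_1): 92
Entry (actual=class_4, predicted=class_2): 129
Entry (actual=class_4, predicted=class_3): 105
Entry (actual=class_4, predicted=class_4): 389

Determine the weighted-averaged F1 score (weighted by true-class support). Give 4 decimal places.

Per-class F1 score (2·TP/(2·TP+FP+FN)):
  class_0: TP=451, FP=147+221+34+104=506, FN=25+30+32+27=114 → 902/1522 = 0.59264
  class_1: TP=322, FP=25+235+30+92=382, FN=147+148+124+170=589 → 644/1615 = 0.39876
  class_2: TP=649, FP=30+148+21+129=328, FN=221+235+215+237=908 → 1298/2534 = 0.51223
  class_3: TP=441, FP=32+124+215+105=476, FN=34+30+21+31=116 → 882/1474 = 0.59837
  class_4: TP=389, FP=27+170+237+31=465, FN=104+92+129+105=430 → 778/1673 = 0.46503
Weighted-F1 score = Σ (supportᵢ/N)·F1 scoreᵢ with N=4409: (565/4409)·0.59264 + (911/4409)·0.39876 + (1557/4409)·0.51223 + (557/4409)·0.59837 + (819/4409)·0.46503 = 0.5012

0.5012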